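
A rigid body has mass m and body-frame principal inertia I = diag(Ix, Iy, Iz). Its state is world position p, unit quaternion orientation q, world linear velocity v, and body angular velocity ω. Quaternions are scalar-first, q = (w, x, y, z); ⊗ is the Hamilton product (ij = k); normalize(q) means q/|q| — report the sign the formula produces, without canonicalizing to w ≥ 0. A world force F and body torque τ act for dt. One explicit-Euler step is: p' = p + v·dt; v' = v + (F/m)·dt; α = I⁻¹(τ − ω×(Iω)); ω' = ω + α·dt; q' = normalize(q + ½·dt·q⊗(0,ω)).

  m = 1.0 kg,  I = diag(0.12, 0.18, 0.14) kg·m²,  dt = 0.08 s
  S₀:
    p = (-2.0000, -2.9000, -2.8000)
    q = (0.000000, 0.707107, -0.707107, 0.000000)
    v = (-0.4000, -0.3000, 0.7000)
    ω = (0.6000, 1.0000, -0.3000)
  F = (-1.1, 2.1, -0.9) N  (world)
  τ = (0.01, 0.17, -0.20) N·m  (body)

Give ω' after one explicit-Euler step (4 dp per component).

ω' = (0.5987, 1.0740, -0.4349)

gyro term ω×Iω = (0.0120, 0.0036, 0.0360)
α = I⁻¹(τ − ω×Iω) = (-0.0167, 0.9244, -1.6857)
ω' = ω + α·dt = (0.5987, 1.0740, -0.4349)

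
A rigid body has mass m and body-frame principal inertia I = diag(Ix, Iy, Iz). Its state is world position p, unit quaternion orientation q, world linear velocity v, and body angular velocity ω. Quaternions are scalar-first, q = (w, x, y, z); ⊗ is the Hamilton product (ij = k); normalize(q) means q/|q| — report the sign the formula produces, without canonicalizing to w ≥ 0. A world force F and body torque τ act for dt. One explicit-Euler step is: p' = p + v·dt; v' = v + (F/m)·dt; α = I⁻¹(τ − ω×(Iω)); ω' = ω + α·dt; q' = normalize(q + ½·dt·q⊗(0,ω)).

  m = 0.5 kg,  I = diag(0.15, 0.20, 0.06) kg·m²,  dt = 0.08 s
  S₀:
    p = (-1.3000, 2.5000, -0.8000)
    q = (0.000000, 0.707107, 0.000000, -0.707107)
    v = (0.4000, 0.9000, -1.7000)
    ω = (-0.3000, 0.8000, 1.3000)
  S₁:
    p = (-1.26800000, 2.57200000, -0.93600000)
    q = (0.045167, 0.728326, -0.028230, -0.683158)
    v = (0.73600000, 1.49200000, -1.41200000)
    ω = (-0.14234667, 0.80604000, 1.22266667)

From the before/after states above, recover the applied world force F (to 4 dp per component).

F = (2.1000, 3.7000, 1.8000)

v₁ − v₀ = (0.33600000, 0.59200000, 0.28800000)
m·(v₁−v₀)/dt = (2.1000, 3.7000, 1.8000)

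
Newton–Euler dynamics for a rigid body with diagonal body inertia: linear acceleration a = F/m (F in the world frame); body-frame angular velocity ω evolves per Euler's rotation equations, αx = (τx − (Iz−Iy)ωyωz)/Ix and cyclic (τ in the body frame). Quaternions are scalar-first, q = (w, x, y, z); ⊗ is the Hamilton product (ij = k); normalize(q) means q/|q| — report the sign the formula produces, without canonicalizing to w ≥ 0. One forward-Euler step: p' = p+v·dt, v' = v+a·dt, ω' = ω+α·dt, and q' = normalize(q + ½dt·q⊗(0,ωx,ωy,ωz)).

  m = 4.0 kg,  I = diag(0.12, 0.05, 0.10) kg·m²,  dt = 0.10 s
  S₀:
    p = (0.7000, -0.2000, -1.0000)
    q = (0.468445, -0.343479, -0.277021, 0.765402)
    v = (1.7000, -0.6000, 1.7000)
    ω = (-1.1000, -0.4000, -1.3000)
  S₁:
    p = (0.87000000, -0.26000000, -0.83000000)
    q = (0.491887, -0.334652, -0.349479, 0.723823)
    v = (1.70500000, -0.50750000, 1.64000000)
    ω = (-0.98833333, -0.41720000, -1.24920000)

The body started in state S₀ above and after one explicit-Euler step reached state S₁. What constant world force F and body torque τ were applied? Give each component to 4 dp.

velocity change Δv = (0.00500000, 0.09250000, -0.06000000)
applied force F = (0.2000, 3.7000, -2.4000)
ω₁ − ω₀ = (0.11166667, -0.01720000, 0.05080000)
ω₀×(Iω₀) = (0.0260, 0.0286, -0.0308)
applied torque τ = (0.1600, 0.0200, 0.0200)

F = (0.2000, 3.7000, -2.4000)
τ = (0.1600, 0.0200, 0.0200)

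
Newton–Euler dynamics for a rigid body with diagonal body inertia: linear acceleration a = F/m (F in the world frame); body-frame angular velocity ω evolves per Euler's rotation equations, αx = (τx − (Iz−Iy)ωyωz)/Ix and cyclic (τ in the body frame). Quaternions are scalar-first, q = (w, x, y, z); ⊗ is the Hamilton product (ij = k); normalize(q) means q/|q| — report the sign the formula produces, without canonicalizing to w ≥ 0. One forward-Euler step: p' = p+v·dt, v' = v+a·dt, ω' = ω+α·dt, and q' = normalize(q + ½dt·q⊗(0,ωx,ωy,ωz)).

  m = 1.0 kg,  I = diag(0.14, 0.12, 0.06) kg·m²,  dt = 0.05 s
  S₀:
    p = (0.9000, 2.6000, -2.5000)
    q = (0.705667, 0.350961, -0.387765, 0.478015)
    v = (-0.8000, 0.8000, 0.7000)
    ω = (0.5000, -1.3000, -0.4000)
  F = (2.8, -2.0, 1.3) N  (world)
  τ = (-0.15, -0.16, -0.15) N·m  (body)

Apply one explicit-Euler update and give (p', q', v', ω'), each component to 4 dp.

p' = (0.8600, 2.6400, -2.4650)
q' = (0.6930, 0.3789, -0.4010, 0.4641)
v' = (-0.6600, 0.7000, 0.7650)
ω' = (0.4576, -1.3600, -0.5358)

angular accel α = (-0.8486, -1.2000, -2.7167)
ω + α·dt = (0.4576, -1.3600, -0.5358)
Hamilton product q⊗(0,ω) = (-0.4883690, 1.1293590, -0.5379752, -0.5446336)
updated quaternion q' = (0.6930, 0.3789, -0.4010, 0.4641)
a = F/m = (2.8000, -2.0000, 1.3000)
new position p' = (0.8600, 2.6400, -2.4650)
new velocity v' = (-0.6600, 0.7000, 0.7650)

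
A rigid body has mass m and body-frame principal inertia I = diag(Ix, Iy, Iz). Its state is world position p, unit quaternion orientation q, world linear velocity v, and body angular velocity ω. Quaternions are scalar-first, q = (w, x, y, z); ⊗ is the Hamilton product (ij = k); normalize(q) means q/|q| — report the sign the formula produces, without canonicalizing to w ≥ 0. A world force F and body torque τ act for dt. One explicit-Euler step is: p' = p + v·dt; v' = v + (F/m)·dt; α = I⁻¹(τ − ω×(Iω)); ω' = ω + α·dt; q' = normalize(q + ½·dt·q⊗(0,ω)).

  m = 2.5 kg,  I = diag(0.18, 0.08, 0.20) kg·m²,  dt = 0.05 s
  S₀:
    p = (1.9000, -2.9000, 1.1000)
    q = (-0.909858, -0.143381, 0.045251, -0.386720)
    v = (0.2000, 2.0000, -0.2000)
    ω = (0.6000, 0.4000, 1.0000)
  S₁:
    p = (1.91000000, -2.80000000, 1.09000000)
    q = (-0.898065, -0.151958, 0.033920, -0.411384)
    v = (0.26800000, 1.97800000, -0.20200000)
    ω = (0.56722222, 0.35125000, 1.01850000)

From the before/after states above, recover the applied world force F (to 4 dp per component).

F = (3.4000, -1.1000, -0.1000)

velocity change Δv = (0.06800000, -0.02200000, -0.00200000)
applied force F = (3.4000, -1.1000, -0.1000)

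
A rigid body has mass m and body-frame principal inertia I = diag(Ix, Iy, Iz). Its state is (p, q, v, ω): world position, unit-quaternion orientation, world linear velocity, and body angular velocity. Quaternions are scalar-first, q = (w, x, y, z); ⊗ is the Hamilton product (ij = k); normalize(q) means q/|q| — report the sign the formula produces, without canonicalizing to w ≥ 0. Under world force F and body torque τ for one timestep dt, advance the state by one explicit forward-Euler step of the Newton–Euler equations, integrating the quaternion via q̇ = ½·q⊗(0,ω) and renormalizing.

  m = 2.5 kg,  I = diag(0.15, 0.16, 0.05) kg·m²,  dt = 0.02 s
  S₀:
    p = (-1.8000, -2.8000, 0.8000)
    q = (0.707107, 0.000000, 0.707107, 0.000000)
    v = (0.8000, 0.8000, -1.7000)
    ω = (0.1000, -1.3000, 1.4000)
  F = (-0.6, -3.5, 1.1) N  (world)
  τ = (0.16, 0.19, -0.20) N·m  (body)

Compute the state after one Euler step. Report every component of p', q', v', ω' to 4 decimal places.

p' = (-1.7840, -2.7840, 0.7660)
q' = (0.7162, 0.0106, 0.6978, 0.0092)
v' = (0.7952, 0.7720, -1.6912)
ω' = (0.0946, -1.2780, 1.3205)

precession coupling ω×(Iω) = (0.2002, 0.0140, -0.0013)
angular accel α = (-0.2680, 1.1000, -3.9740)
ω' = ω + α·dt = (0.0946, -1.2780, 1.3205)
2q̇ = q⊗(0,ω) = (0.9192391, 1.0606605, -0.9192391, 0.9192391)
q + ½dt·q⊗(0,ω), renormalized = (0.7162, 0.0106, 0.6978, 0.0092)
linear accel F/m = (-0.2400, -1.4000, 0.4400)
new position p' = (-1.7840, -2.7840, 0.7660)
v + (F/m)dt = (0.7952, 0.7720, -1.6912)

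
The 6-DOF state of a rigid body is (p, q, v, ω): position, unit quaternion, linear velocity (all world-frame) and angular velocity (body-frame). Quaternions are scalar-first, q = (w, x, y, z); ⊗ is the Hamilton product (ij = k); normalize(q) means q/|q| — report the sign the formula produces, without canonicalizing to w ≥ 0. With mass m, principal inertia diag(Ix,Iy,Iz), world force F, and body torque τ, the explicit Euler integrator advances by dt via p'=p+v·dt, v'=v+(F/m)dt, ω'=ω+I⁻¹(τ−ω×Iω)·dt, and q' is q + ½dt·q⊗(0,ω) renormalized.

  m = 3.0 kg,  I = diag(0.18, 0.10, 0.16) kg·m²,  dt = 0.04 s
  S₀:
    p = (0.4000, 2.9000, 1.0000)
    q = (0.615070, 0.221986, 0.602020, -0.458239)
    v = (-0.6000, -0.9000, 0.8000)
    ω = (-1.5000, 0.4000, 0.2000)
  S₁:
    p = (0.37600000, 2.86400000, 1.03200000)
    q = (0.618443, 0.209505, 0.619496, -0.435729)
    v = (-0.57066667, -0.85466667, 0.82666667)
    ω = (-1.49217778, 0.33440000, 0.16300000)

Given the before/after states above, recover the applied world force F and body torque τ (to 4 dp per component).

Δv = v₁−v₀ = (0.02933333, 0.04533333, 0.02666667)
F = m·Δv/dt = (2.2000, 3.4000, 2.0000)
rate change Δω = (0.00782222, -0.06560000, -0.03700000)
ω₀×(Iω₀) = (0.0048, -0.0060, 0.0480)
I·α + gyro = (0.0400, -0.1700, -0.1000)

F = (2.2000, 3.4000, 2.0000)
τ = (0.0400, -0.1700, -0.1000)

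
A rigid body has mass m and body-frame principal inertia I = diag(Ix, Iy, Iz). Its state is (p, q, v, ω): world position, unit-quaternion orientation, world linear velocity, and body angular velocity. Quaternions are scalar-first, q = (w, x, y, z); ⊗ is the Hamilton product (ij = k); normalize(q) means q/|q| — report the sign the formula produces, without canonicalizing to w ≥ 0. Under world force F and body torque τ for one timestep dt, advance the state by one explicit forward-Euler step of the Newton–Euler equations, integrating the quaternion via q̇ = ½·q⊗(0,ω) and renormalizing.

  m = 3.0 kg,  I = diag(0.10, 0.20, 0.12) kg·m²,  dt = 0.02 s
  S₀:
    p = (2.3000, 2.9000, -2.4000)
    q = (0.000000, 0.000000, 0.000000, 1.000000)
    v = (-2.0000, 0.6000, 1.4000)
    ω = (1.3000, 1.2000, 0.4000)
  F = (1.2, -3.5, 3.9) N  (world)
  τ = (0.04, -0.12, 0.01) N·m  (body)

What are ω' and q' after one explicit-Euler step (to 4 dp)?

(τ − ω×Iω)/I = (0.7840, -0.5480, -1.2167)
ω + α·dt = (1.3157, 1.1890, 0.3757)
2q̇ = q⊗(0,ω) = (-0.4000000, -1.2000000, 1.3000000, 0.0000000)
q + ½dt·q⊗(0,ω), renormalized = (-0.0040, -0.0120, 0.0130, 0.9998)

ω' = (1.3157, 1.1890, 0.3757)
q' = (-0.0040, -0.0120, 0.0130, 0.9998)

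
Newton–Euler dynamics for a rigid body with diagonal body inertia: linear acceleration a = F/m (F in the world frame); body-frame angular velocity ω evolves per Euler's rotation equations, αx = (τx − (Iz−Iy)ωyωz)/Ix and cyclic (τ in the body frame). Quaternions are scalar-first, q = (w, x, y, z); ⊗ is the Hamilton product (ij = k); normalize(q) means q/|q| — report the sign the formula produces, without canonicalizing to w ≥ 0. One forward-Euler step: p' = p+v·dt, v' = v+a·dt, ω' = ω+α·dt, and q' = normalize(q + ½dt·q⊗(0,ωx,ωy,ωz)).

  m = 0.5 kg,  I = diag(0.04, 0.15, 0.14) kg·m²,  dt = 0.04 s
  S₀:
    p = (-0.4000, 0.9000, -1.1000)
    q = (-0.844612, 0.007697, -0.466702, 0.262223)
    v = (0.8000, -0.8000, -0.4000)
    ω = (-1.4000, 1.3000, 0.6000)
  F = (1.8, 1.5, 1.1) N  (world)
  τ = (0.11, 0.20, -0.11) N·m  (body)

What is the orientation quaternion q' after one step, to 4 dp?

q' = (-0.8347, 0.0189, -0.4957, 0.2390)

q⊗(0,ω) = (0.4601546, 0.5615457, -1.4697260, -1.1501439)
q' = normalize(q + ½dt·q⊗(0,ω)) = (-0.8347, 0.0189, -0.4957, 0.2390)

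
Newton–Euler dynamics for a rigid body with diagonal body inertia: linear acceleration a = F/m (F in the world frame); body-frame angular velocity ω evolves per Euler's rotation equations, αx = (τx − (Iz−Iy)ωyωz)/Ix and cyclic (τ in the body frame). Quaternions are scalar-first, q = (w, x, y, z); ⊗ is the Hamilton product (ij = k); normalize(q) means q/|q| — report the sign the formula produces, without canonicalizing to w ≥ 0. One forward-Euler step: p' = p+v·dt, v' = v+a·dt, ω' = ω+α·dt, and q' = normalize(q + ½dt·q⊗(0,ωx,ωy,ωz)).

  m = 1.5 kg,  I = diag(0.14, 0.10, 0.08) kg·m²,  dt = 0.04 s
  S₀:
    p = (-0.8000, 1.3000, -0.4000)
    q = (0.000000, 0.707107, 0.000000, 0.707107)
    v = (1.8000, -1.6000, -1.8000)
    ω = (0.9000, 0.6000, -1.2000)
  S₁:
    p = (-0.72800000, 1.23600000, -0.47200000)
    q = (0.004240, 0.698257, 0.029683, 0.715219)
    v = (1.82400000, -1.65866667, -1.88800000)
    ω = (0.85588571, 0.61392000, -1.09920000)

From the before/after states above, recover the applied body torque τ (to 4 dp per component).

rate change Δω = (-0.04411429, 0.01392000, 0.10080000)
precession coupling = (0.0144, -0.0648, -0.0216)
I·α + gyro = (-0.1400, -0.0300, 0.1800)

τ = (-0.1400, -0.0300, 0.1800)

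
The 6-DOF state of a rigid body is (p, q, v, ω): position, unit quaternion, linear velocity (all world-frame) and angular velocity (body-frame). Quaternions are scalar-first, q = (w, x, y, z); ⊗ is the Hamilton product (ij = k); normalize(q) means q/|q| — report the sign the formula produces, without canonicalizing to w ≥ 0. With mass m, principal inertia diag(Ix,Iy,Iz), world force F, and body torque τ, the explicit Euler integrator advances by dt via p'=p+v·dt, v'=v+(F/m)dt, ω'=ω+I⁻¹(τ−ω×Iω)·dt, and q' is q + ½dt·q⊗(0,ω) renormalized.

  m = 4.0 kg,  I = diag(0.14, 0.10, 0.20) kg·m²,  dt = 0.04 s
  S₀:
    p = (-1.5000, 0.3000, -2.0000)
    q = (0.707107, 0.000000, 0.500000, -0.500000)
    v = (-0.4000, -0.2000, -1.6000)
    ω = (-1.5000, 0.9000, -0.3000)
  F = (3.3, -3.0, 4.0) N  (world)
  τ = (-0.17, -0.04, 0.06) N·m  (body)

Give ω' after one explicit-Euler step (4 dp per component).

precession coupling ω×(Iω) = (-0.0270, -0.0270, 0.0540)
(τ − ω×Iω)/I = (-1.0214, -0.1300, 0.0300)
ω' = ω + α·dt = (-1.5409, 0.8948, -0.2988)

ω' = (-1.5409, 0.8948, -0.2988)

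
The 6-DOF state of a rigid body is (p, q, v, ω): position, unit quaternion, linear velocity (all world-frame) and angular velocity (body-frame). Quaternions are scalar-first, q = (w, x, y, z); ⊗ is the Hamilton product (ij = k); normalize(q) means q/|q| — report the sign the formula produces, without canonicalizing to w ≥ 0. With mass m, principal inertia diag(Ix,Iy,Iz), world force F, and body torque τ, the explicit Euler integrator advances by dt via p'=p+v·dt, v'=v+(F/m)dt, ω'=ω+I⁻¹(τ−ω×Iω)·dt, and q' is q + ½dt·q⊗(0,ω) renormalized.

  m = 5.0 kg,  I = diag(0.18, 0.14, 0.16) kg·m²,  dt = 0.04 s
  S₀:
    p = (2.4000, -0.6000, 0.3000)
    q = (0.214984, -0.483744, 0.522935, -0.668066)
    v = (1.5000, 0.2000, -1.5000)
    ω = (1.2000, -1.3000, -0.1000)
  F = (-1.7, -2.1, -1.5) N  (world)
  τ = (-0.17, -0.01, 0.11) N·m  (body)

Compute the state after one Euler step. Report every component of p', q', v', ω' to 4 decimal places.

gyro term ω×Iω = (0.0026, -0.0024, 0.0624)
angular accel α = (-0.9589, -0.0543, 0.2975)
new body rate ω' = (1.1616, -1.3022, -0.0881)
q⊗(0,ω) = (1.1935017, -0.6627985, -1.1295328, -0.0201532)
q' = normalize(q + ½dt·q⊗(0,ω)) = (0.2387, -0.4967, 0.5000, -0.6680)
a = (-0.3400, -0.4200, -0.3000)
new position p' = (2.4600, -0.5920, 0.2400)
new velocity v' = (1.4864, 0.1832, -1.5120)

p' = (2.4600, -0.5920, 0.2400)
q' = (0.2387, -0.4967, 0.5000, -0.6680)
v' = (1.4864, 0.1832, -1.5120)
ω' = (1.1616, -1.3022, -0.0881)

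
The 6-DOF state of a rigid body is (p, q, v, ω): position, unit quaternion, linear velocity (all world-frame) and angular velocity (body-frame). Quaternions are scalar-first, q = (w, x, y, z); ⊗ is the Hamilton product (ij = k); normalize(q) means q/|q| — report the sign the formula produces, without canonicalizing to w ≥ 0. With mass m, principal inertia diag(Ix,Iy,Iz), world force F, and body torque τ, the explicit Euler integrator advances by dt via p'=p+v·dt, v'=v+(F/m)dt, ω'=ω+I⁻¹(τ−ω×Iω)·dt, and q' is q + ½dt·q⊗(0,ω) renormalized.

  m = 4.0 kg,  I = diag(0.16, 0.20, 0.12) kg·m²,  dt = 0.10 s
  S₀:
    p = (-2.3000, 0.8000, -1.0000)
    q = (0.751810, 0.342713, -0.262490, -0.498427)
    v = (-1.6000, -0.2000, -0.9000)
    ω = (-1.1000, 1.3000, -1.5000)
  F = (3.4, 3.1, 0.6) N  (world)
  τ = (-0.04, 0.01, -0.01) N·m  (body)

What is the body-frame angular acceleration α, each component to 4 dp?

α = (-1.2250, -0.2800, 0.3933)

precession coupling ω×(Iω) = (0.1560, 0.0660, -0.0572)
α = I⁻¹(τ − ω×Iω) = (-1.2250, -0.2800, 0.3933)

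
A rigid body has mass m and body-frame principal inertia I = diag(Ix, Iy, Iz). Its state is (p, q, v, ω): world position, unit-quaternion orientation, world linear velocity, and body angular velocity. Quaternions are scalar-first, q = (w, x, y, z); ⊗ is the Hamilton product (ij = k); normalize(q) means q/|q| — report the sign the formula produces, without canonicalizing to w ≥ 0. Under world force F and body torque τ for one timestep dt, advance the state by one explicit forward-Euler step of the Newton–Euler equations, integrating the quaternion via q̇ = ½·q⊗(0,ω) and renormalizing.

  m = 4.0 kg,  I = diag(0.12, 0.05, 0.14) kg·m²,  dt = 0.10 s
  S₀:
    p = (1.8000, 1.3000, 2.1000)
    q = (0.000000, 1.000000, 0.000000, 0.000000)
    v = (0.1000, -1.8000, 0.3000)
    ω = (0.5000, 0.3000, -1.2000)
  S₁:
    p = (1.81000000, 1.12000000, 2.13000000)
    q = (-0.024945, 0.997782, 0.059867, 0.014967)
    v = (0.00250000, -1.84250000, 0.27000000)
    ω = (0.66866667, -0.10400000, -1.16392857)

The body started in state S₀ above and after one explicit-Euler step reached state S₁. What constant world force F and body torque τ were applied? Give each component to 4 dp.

F = (-3.9000, -1.7000, -1.2000)
τ = (0.1700, -0.1900, 0.0400)

ω₁ − ω₀ = (0.16866667, -0.40400000, 0.03607143)
ω₀×(Iω₀) = (-0.0324, 0.0120, -0.0105)
I·α + gyro = (0.1700, -0.1900, 0.0400)
Δv = v₁−v₀ = (-0.09750000, -0.04250000, -0.03000000)
F = m·Δv/dt = (-3.9000, -1.7000, -1.2000)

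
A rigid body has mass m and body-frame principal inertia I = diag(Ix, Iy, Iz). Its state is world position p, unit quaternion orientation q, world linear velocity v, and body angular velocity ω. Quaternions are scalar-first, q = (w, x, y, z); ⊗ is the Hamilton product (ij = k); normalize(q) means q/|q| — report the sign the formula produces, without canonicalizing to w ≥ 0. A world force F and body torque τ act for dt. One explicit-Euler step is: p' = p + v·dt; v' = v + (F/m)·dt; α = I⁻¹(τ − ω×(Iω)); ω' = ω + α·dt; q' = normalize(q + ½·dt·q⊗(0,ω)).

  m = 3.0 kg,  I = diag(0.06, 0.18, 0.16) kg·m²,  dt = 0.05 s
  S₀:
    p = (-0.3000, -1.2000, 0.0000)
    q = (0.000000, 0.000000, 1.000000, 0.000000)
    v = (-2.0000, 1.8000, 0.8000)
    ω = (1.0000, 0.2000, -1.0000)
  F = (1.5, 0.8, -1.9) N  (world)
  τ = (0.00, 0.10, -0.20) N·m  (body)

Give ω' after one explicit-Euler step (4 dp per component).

ω' = (0.9967, 0.2000, -1.0700)

angular accel α = (-0.0667, 0.0000, -1.4000)
new body rate ω' = (0.9967, 0.2000, -1.0700)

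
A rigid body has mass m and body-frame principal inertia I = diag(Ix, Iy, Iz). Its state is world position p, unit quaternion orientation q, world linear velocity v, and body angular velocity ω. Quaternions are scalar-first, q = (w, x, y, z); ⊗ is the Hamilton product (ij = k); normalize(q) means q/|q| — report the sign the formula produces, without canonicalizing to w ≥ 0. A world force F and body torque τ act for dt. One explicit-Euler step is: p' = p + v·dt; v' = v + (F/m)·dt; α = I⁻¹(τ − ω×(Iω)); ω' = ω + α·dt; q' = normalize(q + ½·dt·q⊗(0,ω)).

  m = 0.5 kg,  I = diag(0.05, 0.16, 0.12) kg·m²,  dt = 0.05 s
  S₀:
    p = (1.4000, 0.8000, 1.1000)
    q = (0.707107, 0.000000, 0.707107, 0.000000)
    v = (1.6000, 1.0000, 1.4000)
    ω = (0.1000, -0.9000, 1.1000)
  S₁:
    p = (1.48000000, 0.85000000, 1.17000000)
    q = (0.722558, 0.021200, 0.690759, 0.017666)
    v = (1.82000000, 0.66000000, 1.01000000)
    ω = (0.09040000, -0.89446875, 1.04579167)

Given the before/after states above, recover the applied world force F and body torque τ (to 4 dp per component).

F = (2.2000, -3.4000, -3.9000)
τ = (0.0300, 0.0100, -0.1400)

velocity change Δv = (0.22000000, -0.34000000, -0.39000000)
applied force F = (2.2000, -3.4000, -3.9000)
ω₁ − ω₀ = (-0.00960000, 0.00553125, -0.05420833)
I·α + gyro = (0.0300, 0.0100, -0.1400)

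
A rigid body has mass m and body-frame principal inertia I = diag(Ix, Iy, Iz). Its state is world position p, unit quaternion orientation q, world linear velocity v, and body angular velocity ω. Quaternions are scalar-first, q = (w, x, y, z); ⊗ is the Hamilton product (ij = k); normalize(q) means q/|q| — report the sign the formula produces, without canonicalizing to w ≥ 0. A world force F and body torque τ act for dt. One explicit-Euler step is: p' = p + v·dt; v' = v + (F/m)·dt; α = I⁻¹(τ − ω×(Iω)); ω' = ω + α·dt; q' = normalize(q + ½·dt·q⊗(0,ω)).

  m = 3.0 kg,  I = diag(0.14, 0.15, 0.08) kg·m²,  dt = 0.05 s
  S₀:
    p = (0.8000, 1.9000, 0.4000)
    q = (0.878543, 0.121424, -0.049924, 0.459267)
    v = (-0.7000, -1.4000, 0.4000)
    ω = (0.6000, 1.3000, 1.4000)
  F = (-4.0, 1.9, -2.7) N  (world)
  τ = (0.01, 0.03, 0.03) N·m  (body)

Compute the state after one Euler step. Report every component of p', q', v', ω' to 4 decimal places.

a = F/m = (-1.3333, 0.6333, -0.9000)
p' = p + v·dt = (0.7650, 1.8300, 0.4200)
v' = v + a·dt = (-0.7667, -1.3683, 0.3550)
gyro term ω×Iω = (-0.1274, 0.0504, 0.0078)
α = I⁻¹(τ − ω×Iω) = (0.9814, -0.1360, 0.2775)
ω' = ω + α·dt = (0.6491, 1.2932, 1.4139)
Hamilton product q⊗(0,ω) = (-0.6509270, -0.1398149, 1.2476725, 1.4177658)
q' = normalize(q + ½dt·q⊗(0,ω)) = (0.8612, 0.1178, -0.0187, 0.4941)

p' = (0.7650, 1.8300, 0.4200)
q' = (0.8612, 0.1178, -0.0187, 0.4941)
v' = (-0.7667, -1.3683, 0.3550)
ω' = (0.6491, 1.2932, 1.4139)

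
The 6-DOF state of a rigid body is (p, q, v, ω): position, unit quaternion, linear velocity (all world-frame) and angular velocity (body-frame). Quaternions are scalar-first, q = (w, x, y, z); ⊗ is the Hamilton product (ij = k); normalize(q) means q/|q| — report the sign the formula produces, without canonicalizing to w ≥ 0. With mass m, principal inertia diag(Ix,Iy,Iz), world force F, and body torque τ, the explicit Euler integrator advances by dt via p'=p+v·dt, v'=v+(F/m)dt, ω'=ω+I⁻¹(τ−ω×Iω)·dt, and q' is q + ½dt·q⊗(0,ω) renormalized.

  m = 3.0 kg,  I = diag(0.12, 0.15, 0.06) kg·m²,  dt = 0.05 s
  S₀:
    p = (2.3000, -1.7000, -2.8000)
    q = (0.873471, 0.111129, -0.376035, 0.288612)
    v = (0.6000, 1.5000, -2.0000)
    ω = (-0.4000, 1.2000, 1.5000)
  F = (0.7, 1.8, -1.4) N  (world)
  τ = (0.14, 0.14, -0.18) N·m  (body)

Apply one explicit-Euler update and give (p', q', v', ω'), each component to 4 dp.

α = I⁻¹(τ − ω×Iω) = (2.5167, 1.1733, -2.7600)
ω + α·dt = (-0.2742, 1.2587, 1.3620)
q⊗(0,ω) = (0.0627756, -1.2597753, 0.7660269, 1.2931473)
updated quaternion q' = (0.8740, 0.0795, -0.3565, 0.3206)
p' = p + v·dt = (2.3300, -1.6250, -2.9000)
v' = v + a·dt = (0.6117, 1.5300, -2.0233)

p' = (2.3300, -1.6250, -2.9000)
q' = (0.8740, 0.0795, -0.3565, 0.3206)
v' = (0.6117, 1.5300, -2.0233)
ω' = (-0.2742, 1.2587, 1.3620)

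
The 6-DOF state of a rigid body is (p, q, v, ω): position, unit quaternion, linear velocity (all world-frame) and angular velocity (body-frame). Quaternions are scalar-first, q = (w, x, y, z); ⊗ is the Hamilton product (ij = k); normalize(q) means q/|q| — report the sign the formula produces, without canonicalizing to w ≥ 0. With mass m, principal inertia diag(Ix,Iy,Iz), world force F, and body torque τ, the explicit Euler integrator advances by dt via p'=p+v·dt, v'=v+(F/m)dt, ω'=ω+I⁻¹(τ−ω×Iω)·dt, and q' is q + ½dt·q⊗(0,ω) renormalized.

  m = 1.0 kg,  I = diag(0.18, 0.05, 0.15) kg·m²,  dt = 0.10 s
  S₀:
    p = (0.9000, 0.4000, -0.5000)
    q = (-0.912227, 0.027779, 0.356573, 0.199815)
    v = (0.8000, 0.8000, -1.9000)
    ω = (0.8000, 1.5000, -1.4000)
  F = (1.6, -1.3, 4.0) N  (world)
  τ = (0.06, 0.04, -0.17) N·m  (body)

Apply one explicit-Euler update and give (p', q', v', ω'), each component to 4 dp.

precession coupling ω×(Iω) = (-0.2100, -0.0336, -0.1560)
(τ − ω×Iω)/I = (1.5000, 1.4720, -0.0933)
ω' = ω + α·dt = (0.9500, 1.6472, -1.4093)
Hamilton product q⊗(0,ω) = (-0.2773417, -1.5287063, -1.1695979, 1.0335279)
q + ½dt·q⊗(0,ω), renormalized = (-0.9205, -0.0484, 0.2963, 0.2500)
a = (1.6000, -1.3000, 4.0000)
new position p' = (0.9800, 0.4800, -0.6900)
v + (F/m)dt = (0.9600, 0.6700, -1.5000)

p' = (0.9800, 0.4800, -0.6900)
q' = (-0.9205, -0.0484, 0.2963, 0.2500)
v' = (0.9600, 0.6700, -1.5000)
ω' = (0.9500, 1.6472, -1.4093)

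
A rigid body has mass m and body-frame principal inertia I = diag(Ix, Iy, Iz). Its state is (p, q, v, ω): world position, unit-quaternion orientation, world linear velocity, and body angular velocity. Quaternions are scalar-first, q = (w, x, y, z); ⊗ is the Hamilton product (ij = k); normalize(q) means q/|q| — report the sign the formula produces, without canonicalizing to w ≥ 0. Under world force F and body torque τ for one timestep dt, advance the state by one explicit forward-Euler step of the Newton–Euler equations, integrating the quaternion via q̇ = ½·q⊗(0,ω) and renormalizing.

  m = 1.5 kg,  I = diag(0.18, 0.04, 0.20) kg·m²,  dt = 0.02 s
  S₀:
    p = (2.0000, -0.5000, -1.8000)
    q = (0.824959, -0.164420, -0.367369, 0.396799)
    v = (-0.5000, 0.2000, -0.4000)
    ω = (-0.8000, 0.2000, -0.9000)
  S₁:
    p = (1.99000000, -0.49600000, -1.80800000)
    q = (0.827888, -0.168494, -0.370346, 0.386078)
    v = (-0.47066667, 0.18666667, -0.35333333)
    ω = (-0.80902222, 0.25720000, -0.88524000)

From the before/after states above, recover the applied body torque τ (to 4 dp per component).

ω₁ − ω₀ = (-0.00902222, 0.05720000, 0.01476000)
gyro term ω₀×Iω₀ = (-0.0288, -0.0144, 0.0224)
I·α + gyro = (-0.1100, 0.1000, 0.1700)

τ = (-0.1100, 0.1000, 0.1700)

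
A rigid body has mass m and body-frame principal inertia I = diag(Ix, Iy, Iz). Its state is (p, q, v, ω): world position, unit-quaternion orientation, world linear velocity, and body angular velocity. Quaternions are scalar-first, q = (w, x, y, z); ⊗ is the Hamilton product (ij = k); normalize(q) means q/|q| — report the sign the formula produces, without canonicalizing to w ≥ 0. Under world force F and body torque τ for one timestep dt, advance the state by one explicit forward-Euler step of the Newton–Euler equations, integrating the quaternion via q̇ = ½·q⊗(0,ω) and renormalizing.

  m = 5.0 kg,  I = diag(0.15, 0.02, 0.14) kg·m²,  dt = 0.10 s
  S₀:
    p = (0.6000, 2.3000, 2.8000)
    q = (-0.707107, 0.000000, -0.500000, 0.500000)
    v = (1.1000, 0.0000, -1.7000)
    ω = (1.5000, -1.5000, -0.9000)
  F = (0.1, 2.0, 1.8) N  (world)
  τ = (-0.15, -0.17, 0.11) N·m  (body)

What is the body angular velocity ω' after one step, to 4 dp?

ω' = (1.2920, -2.2825, -1.0304)

ω×(Iω) gyroscopic = (0.1620, -0.0135, 0.2925)
(τ − ω×Iω)/I = (-2.0800, -7.8250, -1.3036)
new body rate ω' = (1.2920, -2.2825, -1.0304)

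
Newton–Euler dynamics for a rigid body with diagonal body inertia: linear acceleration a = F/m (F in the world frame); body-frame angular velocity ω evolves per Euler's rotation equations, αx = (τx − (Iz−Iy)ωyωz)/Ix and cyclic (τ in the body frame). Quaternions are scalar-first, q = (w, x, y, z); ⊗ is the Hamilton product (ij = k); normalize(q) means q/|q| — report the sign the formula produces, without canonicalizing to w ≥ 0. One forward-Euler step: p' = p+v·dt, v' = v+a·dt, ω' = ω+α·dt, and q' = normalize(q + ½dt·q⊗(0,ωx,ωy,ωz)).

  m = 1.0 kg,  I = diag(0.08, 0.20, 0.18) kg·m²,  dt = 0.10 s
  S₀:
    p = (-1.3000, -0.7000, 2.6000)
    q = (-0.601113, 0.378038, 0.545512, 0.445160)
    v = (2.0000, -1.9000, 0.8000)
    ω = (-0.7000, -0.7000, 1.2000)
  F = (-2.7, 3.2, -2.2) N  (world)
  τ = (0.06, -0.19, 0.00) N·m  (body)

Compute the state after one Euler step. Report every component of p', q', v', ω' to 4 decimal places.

linear accel F/m = (-2.7000, 3.2000, -2.2000)
p + v·dt = (-1.1000, -0.8900, 2.6800)
v + (F/m)dt = (1.7300, -1.5800, 0.5800)
ω×(Iω) gyroscopic = (0.0168, 0.0840, 0.0588)
α = I⁻¹(τ − ω×Iω) = (0.5400, -1.3700, -0.3267)
ω' = ω + α·dt = (-0.6460, -0.8370, 1.1673)
2q̇ = q⊗(0,ω) = (0.1122930, 1.3870055, -0.3444785, -0.6041038)
updated quaternion q' = (-0.5937, 0.4460, 0.5267, 0.4137)

p' = (-1.1000, -0.8900, 2.6800)
q' = (-0.5937, 0.4460, 0.5267, 0.4137)
v' = (1.7300, -1.5800, 0.5800)
ω' = (-0.6460, -0.8370, 1.1673)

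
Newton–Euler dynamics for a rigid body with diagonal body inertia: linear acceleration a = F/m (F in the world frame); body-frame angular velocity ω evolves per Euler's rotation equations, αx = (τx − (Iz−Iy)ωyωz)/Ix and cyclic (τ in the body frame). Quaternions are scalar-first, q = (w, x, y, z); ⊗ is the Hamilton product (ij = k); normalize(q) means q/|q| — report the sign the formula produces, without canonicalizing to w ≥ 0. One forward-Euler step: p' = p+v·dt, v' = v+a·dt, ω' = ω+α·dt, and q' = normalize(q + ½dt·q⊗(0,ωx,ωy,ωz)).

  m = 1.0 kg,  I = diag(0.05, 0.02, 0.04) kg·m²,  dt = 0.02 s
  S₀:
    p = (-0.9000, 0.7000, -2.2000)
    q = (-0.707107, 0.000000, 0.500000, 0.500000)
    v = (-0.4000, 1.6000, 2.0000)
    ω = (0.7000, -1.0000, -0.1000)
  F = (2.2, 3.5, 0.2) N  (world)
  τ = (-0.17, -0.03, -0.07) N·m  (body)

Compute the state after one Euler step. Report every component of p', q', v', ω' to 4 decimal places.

p' = (-0.9080, 0.7320, -2.1600)
q' = (-0.7016, -0.0004, 0.5105, 0.4972)
v' = (-0.3560, 1.6700, 2.0040)
ω' = (0.6312, -1.0293, -0.1455)

a = F/m = (2.2000, 3.5000, 0.2000)
new position p' = (-0.9080, 0.7320, -2.1600)
new velocity v' = (-0.3560, 1.6700, 2.0040)
ω×(Iω) gyroscopic = (0.0020, -0.0007, 0.0210)
(τ − ω×Iω)/I = (-3.4400, -1.4650, -2.2750)
ω + α·dt = (0.6312, -1.0293, -0.1455)
2q̇ = q⊗(0,ω) = (0.5500000, -0.0449749, 1.0571070, -0.2792893)
q + ½dt·q⊗(0,ω), renormalized = (-0.7016, -0.0004, 0.5105, 0.4972)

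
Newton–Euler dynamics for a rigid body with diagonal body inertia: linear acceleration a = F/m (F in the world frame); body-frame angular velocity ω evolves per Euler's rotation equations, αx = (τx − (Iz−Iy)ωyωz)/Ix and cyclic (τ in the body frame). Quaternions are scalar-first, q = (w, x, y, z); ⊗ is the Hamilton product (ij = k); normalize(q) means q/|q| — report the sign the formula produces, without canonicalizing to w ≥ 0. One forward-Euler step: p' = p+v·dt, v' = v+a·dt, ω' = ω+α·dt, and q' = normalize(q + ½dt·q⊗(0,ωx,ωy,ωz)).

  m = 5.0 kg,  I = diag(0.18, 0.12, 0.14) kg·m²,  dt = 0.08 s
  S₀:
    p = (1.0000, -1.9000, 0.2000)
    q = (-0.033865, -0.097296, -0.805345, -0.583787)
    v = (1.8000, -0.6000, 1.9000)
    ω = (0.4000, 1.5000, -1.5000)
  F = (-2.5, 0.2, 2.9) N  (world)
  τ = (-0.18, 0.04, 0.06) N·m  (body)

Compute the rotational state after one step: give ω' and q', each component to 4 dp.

(τ − ω×Iω)/I = (-0.7500, 0.5333, 0.6857)
ω' = ω + α·dt = (0.3400, 1.5427, -1.4451)
q⊗(0,ω) = (0.3712554, 2.0701520, -0.4302563, 0.2269915)
q + ½dt·q⊗(0,ω), renormalized = (-0.0189, -0.0144, -0.8195, -0.5726)

ω' = (0.3400, 1.5427, -1.4451)
q' = (-0.0189, -0.0144, -0.8195, -0.5726)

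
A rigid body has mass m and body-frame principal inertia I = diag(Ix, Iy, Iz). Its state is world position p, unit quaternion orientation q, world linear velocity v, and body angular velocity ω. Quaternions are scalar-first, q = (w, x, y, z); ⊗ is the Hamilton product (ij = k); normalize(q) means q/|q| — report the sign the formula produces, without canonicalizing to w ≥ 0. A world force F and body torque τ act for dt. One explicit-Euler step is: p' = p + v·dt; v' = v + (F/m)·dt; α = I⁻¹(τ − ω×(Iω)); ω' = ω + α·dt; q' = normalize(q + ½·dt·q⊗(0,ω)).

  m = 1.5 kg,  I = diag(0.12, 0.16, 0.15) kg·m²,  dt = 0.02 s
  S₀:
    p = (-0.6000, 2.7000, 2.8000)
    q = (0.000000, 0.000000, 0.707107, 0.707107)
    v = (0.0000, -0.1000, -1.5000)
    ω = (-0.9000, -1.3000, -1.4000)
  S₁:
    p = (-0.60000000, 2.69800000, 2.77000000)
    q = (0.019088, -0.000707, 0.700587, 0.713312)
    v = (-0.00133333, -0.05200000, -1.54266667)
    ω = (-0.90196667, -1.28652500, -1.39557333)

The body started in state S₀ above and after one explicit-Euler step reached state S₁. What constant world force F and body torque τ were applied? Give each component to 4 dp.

v₁ − v₀ = (-0.00133333, 0.04800000, -0.04266667)
applied force F = (-0.1000, 3.6000, -3.2000)
rate change Δω = (-0.00196667, 0.01347500, 0.00442667)
gyro term ω₀×Iω₀ = (-0.0182, -0.0378, 0.0468)
applied torque τ = (-0.0300, 0.0700, 0.0800)

F = (-0.1000, 3.6000, -3.2000)
τ = (-0.0300, 0.0700, 0.0800)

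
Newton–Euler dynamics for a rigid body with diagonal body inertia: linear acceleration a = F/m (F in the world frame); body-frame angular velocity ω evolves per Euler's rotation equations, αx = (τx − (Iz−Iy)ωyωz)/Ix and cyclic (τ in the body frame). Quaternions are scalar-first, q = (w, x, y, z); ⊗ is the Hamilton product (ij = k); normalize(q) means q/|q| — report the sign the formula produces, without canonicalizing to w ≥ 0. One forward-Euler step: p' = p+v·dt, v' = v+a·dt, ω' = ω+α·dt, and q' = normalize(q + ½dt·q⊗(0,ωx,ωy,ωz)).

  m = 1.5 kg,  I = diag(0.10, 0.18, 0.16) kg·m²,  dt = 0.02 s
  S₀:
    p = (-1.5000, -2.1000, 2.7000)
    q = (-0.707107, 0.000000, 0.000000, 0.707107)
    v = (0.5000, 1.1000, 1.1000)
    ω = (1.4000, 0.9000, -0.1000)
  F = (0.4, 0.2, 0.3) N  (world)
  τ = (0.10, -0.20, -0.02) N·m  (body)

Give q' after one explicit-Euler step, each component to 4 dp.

q' = (-0.7063, -0.0163, 0.0035, 0.7077)

Hamilton product q⊗(0,ω) = (0.0707107, -1.6263461, 0.3535535, 0.0707107)
updated quaternion q' = (-0.7063, -0.0163, 0.0035, 0.7077)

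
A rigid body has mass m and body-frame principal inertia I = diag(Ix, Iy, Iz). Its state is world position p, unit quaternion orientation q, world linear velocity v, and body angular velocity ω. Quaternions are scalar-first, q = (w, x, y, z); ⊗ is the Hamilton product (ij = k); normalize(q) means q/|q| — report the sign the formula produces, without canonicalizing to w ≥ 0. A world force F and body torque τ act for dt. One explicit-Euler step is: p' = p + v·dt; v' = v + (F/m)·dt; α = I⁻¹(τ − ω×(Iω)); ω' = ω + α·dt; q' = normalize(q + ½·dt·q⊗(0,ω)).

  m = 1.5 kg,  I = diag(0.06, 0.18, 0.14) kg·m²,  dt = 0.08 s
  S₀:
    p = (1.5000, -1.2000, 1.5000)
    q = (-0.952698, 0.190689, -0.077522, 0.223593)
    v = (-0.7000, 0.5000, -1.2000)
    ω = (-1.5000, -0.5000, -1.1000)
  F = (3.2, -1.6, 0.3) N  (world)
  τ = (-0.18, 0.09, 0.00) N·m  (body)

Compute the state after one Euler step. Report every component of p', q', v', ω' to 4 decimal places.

a = (2.1333, -1.0667, 0.2000)
new position p' = (1.4440, -1.1600, 1.4040)
new velocity v' = (-0.5293, 0.4147, -1.1840)
ω×(Iω) gyroscopic = (-0.0220, -0.1320, 0.0900)
(τ − ω×Iω)/I = (-2.6333, 1.2333, -0.6429)
ω + α·dt = (-1.7107, -0.4013, -1.1514)
Hamilton product q⊗(0,ω) = (0.4932248, 1.6261177, 0.3507174, 0.8363403)
updated quaternion q' = (-0.9302, 0.2550, -0.0633, 0.2563)

p' = (1.4440, -1.1600, 1.4040)
q' = (-0.9302, 0.2550, -0.0633, 0.2563)
v' = (-0.5293, 0.4147, -1.1840)
ω' = (-1.7107, -0.4013, -1.1514)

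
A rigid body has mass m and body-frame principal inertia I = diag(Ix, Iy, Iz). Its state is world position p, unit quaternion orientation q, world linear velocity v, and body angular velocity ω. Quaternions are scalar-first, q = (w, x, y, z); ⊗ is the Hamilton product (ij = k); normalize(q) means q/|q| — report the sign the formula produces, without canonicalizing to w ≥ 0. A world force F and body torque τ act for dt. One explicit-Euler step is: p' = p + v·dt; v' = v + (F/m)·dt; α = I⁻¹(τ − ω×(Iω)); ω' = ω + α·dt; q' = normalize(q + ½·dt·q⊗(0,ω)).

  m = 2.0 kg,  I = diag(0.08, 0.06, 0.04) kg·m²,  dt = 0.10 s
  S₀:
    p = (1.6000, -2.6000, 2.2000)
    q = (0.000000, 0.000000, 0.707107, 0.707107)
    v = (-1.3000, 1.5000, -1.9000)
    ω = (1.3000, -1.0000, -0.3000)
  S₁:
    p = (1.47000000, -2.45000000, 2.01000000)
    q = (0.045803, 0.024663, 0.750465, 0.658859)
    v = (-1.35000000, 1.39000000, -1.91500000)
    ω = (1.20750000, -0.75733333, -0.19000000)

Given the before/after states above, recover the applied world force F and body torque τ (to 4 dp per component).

F = (-1.0000, -2.2000, -0.3000)
τ = (-0.0800, 0.1300, 0.0700)

Δω = ω₁−ω₀ = (-0.09250000, 0.24266667, 0.11000000)
ω₀×(Iω₀) = (-0.0060, -0.0156, 0.0260)
τ = I·(Δω/dt) + ω₀×(Iω₀) = (-0.0800, 0.1300, 0.0700)
Δv = v₁−v₀ = (-0.05000000, -0.11000000, -0.01500000)
m·(v₁−v₀)/dt = (-1.0000, -2.2000, -0.3000)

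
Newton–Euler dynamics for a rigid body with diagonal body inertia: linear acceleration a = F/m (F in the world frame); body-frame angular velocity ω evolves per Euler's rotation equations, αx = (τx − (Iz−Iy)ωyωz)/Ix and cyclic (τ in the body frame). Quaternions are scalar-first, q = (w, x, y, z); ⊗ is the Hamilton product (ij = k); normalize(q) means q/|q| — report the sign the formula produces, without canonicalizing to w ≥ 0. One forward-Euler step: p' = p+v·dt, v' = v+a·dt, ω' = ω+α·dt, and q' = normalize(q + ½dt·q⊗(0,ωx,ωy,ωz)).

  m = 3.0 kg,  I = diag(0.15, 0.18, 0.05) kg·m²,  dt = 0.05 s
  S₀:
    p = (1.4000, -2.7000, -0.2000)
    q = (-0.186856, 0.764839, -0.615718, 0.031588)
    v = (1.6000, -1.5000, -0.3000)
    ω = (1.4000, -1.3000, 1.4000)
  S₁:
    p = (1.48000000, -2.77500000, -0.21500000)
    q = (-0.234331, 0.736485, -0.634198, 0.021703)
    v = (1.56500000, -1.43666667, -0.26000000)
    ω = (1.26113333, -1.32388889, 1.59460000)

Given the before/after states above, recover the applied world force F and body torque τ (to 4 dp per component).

F = (-2.1000, 3.8000, 2.4000)
τ = (-0.1800, 0.1100, 0.1400)

v₁ − v₀ = (-0.03500000, 0.06333333, 0.04000000)
applied force F = (-2.1000, 3.8000, 2.4000)
ω₁ − ω₀ = (-0.13886667, -0.02388889, 0.19460000)
τ = I·(Δω/dt) + ω₀×(Iω₀) = (-0.1800, 0.1100, 0.1400)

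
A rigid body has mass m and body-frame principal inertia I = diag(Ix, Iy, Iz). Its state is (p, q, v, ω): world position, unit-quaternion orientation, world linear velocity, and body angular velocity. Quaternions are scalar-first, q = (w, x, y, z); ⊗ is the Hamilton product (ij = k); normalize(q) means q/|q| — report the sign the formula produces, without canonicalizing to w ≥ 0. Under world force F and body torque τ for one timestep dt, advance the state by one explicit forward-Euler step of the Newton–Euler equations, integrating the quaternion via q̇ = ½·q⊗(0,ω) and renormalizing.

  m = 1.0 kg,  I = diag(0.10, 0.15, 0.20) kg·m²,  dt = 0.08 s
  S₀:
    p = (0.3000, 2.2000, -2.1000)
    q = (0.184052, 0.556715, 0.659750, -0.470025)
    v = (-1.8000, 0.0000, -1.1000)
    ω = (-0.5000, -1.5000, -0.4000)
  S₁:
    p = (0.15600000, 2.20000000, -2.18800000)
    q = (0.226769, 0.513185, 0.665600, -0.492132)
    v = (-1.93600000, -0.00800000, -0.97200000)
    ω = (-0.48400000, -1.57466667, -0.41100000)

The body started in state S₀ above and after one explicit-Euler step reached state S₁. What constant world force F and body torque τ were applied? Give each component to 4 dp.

rate change Δω = (0.01600000, -0.07466667, -0.01100000)
τ = I·(Δω/dt) + ω₀×(Iω₀) = (0.0500, -0.1600, 0.0100)
velocity change Δv = (-0.13600000, -0.00800000, 0.12800000)
applied force F = (-1.7000, -0.1000, 1.6000)

F = (-1.7000, -0.1000, 1.6000)
τ = (0.0500, -0.1600, 0.0100)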